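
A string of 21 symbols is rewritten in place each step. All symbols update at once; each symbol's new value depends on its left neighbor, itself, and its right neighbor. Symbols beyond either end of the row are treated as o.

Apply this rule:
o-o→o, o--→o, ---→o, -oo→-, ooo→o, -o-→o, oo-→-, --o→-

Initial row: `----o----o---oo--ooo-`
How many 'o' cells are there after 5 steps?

step 1: ooo-oooo-ooo---o--o-o
step 2: oo-o-oo-o-o-oo-oo-oo-
step 3: o-ooo--ooooo--o--o--o
step 4: -o-o-o--ooo-o-oo-oo--
step 5: ooooooo--o-ooo--o--o-
count of o: 13

13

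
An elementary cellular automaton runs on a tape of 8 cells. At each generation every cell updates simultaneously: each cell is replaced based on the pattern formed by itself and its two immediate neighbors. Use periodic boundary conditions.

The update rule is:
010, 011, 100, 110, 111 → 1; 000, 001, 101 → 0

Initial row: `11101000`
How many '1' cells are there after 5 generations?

6

generation 1: 11101100
generation 2: 11101110
generation 3: 11101110  (fixed point — unchanged through generation 5)
count of 1: 6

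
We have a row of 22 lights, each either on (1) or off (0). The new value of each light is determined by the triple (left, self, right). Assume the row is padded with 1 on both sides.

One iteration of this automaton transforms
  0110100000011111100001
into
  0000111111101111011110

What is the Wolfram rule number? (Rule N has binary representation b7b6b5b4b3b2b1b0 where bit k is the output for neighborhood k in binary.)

position 12: 111 → 1  (bit 7 = 1)
position 2: 110 → 0  (bit 6 = 0)
position 0: 101 → 0  (bit 5 = 0)
position 5: 100 → 1  (bit 4 = 1)
position 1: 011 → 0  (bit 3 = 0)
position 4: 010 → 1  (bit 2 = 1)
position 10: 001 → 1  (bit 1 = 1)
position 6: 000 → 1  (bit 0 = 1)
bits b7..b0 = 10010111 = 151

151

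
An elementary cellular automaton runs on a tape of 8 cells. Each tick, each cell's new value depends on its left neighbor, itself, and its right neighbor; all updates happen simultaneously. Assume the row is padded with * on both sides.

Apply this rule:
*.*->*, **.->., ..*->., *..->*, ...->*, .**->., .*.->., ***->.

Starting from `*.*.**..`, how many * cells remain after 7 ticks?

4

tick 1: .*.*..*.
tick 2: *.*.*..*
tick 3: .*.*.*..
tick 4: *.*.*.*.
tick 5: .*.*.*.*
tick 6: *.*.*.*.  (repeats tick 4; period 2)
tick 7: .*.*.*.*
count of *: 4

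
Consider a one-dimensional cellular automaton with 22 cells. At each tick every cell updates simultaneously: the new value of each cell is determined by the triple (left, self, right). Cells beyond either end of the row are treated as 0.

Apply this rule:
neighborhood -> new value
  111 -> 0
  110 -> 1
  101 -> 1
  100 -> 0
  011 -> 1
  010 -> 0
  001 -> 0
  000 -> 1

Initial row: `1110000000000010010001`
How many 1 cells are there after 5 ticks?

1010111111111000000100
0101100000001011110001
0011101111100110010100
1010111000100110001001
0101101010000110100000
count of 1: 8

8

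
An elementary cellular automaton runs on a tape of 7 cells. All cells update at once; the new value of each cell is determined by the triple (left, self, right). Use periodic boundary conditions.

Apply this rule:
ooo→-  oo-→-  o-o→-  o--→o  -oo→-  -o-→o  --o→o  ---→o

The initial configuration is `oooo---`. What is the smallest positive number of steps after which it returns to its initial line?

2

step 1: ----ooo
step 2: oooo---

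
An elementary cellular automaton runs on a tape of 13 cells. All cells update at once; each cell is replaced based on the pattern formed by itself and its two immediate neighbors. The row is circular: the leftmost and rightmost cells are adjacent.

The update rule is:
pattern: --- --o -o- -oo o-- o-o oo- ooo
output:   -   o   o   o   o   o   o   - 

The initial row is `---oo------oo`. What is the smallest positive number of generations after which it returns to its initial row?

14

generation 1: o-oooo----ooo
generation 2: ooo--oo--oo--
generation 3: o-ooooooooooo
generation 4: ooo----------
generation 5: o-oo--------o
generation 6: ooooo------oo
generation 7: ----oo----oo-
generation 8: ---oooo--oooo
generation 9: o-oo--oooo--o
generation 10: ooooooo--oooo
generation 11: ------oooo---
generation 12: -----oo--oo--
generation 13: ----oooooooo-
generation 14: ---oo------oo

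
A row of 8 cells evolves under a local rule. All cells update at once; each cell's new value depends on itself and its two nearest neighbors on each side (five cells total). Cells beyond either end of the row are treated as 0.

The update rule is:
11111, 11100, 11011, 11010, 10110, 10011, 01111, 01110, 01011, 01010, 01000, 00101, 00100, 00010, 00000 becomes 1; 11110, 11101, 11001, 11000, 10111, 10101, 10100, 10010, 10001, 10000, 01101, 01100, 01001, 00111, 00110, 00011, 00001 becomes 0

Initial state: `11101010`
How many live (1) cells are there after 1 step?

01010101
count of 1: 4

4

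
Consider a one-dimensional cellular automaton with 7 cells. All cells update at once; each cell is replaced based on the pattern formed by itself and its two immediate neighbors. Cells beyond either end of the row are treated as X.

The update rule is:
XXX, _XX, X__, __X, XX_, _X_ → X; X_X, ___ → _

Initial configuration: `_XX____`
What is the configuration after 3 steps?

step 1: _XXX__X
step 2: _XXXXXX
step 3: _XXXXXX

_XXXXXX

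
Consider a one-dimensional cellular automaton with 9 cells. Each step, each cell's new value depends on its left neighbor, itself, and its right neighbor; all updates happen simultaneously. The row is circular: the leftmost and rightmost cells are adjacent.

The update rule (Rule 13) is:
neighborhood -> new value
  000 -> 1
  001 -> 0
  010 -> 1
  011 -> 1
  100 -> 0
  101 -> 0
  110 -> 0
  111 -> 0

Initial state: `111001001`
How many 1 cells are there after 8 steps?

000001001
011101001
010001001
010101001
010101001  (fixed point — unchanged through step 8)
count of 1: 4

4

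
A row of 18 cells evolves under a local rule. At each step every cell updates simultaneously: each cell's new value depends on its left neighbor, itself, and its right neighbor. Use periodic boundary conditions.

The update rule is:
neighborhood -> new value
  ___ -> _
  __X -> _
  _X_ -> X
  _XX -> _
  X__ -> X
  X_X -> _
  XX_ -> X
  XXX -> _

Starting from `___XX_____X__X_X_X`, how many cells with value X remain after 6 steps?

8

X___XX____XX_X_X_X
XX___XX____X_X_X__
_XX___XX___X_X_XX_
__XX___XX__X_X__XX
X__XX___XX_X_XX__X
XX__XX___X_X__XX__
count of X: 8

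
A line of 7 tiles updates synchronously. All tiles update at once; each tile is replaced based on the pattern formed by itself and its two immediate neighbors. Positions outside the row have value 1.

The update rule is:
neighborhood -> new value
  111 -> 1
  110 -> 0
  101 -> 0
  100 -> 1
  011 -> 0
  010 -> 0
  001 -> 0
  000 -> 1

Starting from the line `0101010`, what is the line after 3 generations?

generation 1: 0000000
generation 2: 1111110
generation 3: 1111100

1111100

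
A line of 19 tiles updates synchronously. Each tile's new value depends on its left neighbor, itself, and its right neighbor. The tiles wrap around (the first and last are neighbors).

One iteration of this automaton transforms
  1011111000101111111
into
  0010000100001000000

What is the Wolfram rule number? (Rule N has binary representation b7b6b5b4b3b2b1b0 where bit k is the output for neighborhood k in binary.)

position 3: 111 → 0  (bit 7 = 0)
position 0: 110 → 0  (bit 6 = 0)
position 1: 101 → 0  (bit 5 = 0)
position 7: 100 → 1  (bit 4 = 1)
position 2: 011 → 1  (bit 3 = 1)
position 10: 010 → 0  (bit 2 = 0)
position 9: 001 → 0  (bit 1 = 0)
position 8: 000 → 0  (bit 0 = 0)
bits b7..b0 = 00011000 = 24

24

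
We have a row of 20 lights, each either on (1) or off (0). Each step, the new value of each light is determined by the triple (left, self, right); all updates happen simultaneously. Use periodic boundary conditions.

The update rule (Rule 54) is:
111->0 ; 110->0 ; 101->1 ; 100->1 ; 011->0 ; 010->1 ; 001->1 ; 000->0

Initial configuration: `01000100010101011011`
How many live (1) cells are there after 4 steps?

8

step 1: 11101110111111100100
step 2: 00010001000000011111
step 3: 10111011100000100000
step 4: 11000100010001110001
count of 1: 8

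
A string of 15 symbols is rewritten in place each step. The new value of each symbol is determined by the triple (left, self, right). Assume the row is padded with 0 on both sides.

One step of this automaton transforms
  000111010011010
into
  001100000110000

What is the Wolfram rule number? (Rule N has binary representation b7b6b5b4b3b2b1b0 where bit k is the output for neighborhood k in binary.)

10

position 4: 111 → 0  (bit 7 = 0)
position 5: 110 → 0  (bit 6 = 0)
position 6: 101 → 0  (bit 5 = 0)
position 8: 100 → 0  (bit 4 = 0)
position 3: 011 → 1  (bit 3 = 1)
position 7: 010 → 0  (bit 2 = 0)
position 2: 001 → 1  (bit 1 = 1)
position 0: 000 → 0  (bit 0 = 0)
bits b7..b0 = 00001010 = 10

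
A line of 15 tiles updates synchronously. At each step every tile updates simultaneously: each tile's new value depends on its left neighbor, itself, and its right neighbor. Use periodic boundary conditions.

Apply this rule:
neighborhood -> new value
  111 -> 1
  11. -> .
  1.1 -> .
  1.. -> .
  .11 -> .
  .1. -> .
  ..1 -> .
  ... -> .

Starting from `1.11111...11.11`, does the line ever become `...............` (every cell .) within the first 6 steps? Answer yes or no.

...111........1
....1..........
...............
all cells are . at step 3

yes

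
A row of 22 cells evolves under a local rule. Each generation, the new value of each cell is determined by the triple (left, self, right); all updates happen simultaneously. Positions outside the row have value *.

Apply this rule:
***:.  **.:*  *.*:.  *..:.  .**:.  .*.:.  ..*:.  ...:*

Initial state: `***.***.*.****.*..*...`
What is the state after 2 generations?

....*...****...****...

..*...*......*......*.
....*...****...****...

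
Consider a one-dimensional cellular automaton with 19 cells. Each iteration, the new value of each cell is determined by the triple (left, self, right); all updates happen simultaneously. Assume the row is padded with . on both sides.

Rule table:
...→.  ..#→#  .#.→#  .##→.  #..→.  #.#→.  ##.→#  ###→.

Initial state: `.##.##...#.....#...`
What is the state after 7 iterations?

#.#..#.#.#.#.#.#...

#.#..#..##....##...
#.#.##.#.#...#.#...
#.#..#.#.#..##.#...
#.#.##.#.#.#.#.#...
#.#..#.#.#.#.#.#...
#.#.##.#.#.#.#.#...  (repeats iteration 4; period 2)
iteration 7: #.#..#.#.#.#.#.#...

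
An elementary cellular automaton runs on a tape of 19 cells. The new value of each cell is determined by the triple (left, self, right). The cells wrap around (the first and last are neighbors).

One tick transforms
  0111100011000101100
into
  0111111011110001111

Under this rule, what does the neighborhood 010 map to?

At position 13 the neighborhood is 010; the next row has 0 there.

0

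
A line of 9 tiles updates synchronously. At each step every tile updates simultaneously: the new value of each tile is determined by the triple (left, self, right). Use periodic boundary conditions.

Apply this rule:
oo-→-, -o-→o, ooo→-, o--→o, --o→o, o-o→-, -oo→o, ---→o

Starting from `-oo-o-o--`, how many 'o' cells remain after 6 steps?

oo--o-ooo
--ooo-o--
ooo---ooo
---oooo--
oooo---oo
----oooo-
count of o: 4

4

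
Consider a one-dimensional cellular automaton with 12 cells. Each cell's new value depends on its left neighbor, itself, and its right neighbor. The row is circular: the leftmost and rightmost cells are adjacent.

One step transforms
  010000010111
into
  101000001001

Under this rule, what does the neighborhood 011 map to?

0

At position 9 the neighborhood is 011; the next row has 0 there.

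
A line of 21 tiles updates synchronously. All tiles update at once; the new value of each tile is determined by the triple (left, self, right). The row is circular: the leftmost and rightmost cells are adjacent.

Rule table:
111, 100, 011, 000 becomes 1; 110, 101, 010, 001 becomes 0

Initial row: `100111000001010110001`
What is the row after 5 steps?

step 1: 010110111100000101101
step 2: 000100111011110001000
step 3: 110010110011101100111
step 4: 101000101011001010111
step 5: 000110000010100000111

000110000010100000111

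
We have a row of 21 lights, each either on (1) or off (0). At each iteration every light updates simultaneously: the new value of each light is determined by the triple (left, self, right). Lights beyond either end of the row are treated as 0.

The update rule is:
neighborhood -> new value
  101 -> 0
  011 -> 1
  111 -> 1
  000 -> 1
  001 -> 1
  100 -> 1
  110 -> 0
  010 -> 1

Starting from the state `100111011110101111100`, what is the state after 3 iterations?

111110011100101111011
111101111011101110010
111001110011001101111

111001110011001101111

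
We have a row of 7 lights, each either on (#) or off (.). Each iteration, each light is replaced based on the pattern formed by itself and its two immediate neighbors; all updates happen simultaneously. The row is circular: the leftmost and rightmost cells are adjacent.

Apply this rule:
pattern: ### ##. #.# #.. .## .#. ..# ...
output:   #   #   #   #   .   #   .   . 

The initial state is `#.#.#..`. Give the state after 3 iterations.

######.
.######
#.#####

#.#####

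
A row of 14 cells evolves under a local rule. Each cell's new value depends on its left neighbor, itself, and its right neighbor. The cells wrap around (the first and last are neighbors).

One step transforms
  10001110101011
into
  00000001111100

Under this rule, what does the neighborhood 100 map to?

At position 1 the neighborhood is 100; the next row has 0 there.

0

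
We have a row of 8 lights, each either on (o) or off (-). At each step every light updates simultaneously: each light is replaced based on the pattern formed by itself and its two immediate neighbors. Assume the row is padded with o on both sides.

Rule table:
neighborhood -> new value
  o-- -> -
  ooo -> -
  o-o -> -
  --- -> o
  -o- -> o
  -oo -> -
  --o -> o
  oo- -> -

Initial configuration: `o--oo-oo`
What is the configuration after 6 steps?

--o-----
-oo-oooo
--------
-ooooooo
--------  (repeats step 3; period 2)
step 6: -ooooooo

-ooooooo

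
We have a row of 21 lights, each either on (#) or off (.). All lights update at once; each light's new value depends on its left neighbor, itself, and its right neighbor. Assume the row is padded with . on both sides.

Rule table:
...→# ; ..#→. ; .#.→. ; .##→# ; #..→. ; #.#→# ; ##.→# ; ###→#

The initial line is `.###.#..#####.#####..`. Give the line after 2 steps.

.####...###########.#
.####.#.############.

.####.#.############.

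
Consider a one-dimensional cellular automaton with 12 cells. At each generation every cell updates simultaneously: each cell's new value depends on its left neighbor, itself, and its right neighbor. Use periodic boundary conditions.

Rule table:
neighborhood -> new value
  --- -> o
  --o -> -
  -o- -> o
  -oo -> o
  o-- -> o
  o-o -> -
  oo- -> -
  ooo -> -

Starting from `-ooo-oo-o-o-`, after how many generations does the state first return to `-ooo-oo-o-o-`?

2

generation 1: -o---o--o-oo
generation 2: -ooo-oo-o-o-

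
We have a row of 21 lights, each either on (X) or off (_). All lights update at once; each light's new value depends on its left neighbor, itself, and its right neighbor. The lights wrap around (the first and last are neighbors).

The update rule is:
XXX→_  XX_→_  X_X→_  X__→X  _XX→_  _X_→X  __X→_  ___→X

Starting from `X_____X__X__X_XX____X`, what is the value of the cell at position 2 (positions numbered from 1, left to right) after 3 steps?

X

_XXXX_XX_XX_X___XXX__
____________XXX____XX
XXXXXXXXXXX____XXX___
position 2 holds X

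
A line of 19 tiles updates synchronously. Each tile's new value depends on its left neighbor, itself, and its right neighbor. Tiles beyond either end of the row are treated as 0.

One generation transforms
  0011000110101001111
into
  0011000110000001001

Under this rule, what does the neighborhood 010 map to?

At position 10 the neighborhood is 010; the next row has 0 there.

0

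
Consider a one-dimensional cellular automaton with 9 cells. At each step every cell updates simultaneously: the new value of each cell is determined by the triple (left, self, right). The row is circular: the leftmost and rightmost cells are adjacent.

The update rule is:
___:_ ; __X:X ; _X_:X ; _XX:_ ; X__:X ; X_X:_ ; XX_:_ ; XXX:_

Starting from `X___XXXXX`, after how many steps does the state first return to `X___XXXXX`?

_X_X_____
XX_XX____
_____X__X
X___XXXXX

4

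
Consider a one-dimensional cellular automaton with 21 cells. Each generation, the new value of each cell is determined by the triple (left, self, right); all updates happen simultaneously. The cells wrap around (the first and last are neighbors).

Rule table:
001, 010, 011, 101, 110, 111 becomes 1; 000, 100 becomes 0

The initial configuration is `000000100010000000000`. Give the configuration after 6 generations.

000001100110000000000
000011101110000000000
000111111110000000000
001111111110000000000
011111111110000000000
111111111110000000000

111111111110000000000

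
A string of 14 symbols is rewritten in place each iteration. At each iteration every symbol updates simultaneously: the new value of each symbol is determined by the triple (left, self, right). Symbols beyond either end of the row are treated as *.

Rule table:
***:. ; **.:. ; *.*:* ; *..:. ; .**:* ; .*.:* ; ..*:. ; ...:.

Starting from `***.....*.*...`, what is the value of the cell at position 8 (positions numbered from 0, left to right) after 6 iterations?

*

........***...
........*.....
........*.....  (fixed point — unchanged through iteration 6)
position 8 holds *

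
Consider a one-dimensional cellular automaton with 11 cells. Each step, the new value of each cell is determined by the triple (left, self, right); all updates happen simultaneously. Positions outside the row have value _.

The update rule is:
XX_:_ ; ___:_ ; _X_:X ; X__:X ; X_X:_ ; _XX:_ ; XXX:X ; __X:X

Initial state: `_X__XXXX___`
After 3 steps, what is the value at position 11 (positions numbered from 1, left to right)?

X

XXXX_XX_X__
_XX_____XX_
X__X___X__X
position 11 holds X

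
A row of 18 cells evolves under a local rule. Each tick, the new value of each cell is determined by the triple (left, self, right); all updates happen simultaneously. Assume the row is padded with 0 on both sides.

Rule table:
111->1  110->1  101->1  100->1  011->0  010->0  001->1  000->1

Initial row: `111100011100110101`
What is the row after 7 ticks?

tick 1: 011111101111011010
tick 2: 101111110111101101
tick 3: 010111111011110110
tick 4: 101011111101111011
tick 5: 010101111110111101
tick 6: 101010111111011110
tick 7: 010101011111101111

010101011111101111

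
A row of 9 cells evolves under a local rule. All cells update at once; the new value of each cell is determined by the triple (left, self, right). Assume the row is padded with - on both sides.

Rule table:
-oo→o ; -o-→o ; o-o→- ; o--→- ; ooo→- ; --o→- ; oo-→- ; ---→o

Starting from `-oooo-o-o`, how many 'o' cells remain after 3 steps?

-o----o-o
-o-oo-o-o
-o-o--o-o
count of o: 4

4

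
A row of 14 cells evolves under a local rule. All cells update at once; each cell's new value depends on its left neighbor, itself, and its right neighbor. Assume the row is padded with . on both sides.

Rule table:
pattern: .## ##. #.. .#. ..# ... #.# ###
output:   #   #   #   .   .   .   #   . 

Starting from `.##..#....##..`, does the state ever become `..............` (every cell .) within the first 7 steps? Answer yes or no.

no

step 1: .###..#...###.
step 2: .#.##..#..#.##
step 3: ..####..#..###
step 4: ..#..##..#.#.#
step 5: ...#.###..#.#.
step 6: ....##.##..#.#
step 7: ....######..#.
step 7 is ....######..#., still not uniform .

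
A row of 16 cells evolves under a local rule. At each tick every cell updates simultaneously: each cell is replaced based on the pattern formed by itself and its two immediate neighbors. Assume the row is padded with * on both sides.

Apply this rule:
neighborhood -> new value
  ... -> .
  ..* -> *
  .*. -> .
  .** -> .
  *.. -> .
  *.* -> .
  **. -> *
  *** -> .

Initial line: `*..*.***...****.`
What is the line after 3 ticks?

*.*....*..*...*.
*.....*..*...*..
*....*..*...*..*

*....*..*...*..*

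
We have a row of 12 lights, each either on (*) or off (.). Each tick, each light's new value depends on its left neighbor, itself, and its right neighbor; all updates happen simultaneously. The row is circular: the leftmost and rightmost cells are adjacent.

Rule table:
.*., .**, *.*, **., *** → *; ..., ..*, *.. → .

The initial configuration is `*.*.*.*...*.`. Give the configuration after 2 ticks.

*******...**

*******...**
*******...**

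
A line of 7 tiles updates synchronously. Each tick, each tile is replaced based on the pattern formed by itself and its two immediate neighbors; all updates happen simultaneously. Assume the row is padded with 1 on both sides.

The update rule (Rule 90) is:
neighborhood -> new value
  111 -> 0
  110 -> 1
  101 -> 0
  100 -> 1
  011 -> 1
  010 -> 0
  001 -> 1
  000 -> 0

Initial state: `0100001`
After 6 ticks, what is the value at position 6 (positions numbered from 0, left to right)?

0010011
1101110
0101010
0000000
1000001
1100011
position 6 holds 1

1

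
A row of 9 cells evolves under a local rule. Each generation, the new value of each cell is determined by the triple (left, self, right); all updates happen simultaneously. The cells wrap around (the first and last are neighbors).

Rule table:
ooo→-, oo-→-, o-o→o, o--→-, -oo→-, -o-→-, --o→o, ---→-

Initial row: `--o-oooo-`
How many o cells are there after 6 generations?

2

-o-o-----
o-o------
-o------o
o------o-
------o-o
-----o-o-
count of o: 2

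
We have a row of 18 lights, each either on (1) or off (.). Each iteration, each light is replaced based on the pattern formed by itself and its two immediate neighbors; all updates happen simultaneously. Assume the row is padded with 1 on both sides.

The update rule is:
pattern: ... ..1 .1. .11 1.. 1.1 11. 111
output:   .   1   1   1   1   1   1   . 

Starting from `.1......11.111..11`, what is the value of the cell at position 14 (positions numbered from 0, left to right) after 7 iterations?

111....11111.1111.
..11..11...111..11
111111111.11.1111.
........111111..11
1......11....1111.
11....1111..11..11
.11..11..11111111.
position 14 holds 1

1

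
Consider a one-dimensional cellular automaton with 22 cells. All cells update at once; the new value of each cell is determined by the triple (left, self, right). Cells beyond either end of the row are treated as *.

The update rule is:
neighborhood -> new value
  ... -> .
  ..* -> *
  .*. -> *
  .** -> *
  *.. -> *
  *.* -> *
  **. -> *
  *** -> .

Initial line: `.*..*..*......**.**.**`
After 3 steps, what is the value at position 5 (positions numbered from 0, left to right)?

.

*********....********.
........**..**......**
*......********....**.
position 5 holds .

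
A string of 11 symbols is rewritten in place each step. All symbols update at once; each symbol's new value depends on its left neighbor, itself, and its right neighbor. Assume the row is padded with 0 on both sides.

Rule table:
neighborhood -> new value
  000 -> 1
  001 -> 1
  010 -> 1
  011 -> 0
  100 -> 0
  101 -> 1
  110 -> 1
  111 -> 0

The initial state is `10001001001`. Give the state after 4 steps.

10111011011
11001101101
01010110111
11111011001

11111011001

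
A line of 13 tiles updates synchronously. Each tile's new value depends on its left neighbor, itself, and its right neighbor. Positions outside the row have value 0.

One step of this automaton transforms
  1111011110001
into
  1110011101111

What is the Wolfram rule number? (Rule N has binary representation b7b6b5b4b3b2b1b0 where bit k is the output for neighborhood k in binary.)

position 1: 111 → 1  (bit 7 = 1)
position 3: 110 → 0  (bit 6 = 0)
position 4: 101 → 0  (bit 5 = 0)
position 9: 100 → 1  (bit 4 = 1)
position 0: 011 → 1  (bit 3 = 1)
position 12: 010 → 1  (bit 2 = 1)
position 11: 001 → 1  (bit 1 = 1)
position 10: 000 → 1  (bit 0 = 1)
bits b7..b0 = 10011111 = 159

159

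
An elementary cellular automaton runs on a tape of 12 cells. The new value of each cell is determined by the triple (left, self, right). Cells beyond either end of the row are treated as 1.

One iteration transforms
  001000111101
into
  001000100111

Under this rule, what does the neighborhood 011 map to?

At position 6 the neighborhood is 011; the next row has 1 there.

1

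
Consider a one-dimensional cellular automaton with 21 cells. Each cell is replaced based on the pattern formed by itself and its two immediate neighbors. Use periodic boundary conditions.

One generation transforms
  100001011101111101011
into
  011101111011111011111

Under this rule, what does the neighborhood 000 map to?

At position 2 the neighborhood is 000; the next row has 1 there.

1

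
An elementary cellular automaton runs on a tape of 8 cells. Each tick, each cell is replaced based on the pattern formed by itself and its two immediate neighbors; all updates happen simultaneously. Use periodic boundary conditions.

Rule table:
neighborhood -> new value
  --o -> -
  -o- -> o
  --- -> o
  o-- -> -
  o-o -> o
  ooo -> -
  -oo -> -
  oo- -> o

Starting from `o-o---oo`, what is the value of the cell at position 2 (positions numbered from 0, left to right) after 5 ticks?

ooo-o---
--ooo-o-
o---ooo-
o-o---oo  (repeats tick 0; period 4)
tick 5: ooo-o---
position 2 holds o

o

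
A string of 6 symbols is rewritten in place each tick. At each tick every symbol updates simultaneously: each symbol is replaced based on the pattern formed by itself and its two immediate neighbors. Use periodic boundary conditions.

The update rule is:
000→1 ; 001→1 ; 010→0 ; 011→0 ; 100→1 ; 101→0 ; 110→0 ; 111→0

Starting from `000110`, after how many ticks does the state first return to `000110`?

2

111001
000110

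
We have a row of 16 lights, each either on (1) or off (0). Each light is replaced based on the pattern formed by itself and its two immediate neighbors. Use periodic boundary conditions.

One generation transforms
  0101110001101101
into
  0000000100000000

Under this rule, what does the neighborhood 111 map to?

0

At position 4 the neighborhood is 111; the next row has 0 there.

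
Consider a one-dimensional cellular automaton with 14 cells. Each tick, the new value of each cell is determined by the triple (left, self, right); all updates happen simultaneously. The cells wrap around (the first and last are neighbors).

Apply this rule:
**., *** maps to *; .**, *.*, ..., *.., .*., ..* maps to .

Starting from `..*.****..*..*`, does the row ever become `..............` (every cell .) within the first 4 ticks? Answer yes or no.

.....***......
......**......
.......*......
..............
all cells are . at tick 4

yes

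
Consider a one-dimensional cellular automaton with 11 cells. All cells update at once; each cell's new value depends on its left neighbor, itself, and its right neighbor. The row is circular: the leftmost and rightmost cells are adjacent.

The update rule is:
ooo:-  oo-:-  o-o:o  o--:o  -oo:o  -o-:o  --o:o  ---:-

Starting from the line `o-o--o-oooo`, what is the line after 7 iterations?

-ooooooo---
oo------o--
o-o----oooo
-ooo--oo---
oo--ooo-o--
o-ooo--oooo
-oo--ooo---

-oo--ooo---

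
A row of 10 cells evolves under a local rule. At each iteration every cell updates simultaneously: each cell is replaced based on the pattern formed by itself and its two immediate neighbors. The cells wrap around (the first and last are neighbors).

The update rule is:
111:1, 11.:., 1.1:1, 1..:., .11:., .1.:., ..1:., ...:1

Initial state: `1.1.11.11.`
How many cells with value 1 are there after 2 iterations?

2

iteration 1: .1.1..1..1
iteration 2: 1.1.......
count of 1: 2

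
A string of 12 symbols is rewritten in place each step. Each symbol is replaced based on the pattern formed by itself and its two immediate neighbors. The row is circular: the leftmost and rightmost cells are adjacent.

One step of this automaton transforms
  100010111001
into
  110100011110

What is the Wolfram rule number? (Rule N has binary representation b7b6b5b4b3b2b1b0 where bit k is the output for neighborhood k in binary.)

210

position 7: 111 → 1  (bit 7 = 1)
position 0: 110 → 1  (bit 6 = 1)
position 5: 101 → 0  (bit 5 = 0)
position 1: 100 → 1  (bit 4 = 1)
position 6: 011 → 0  (bit 3 = 0)
position 4: 010 → 0  (bit 2 = 0)
position 3: 001 → 1  (bit 1 = 1)
position 2: 000 → 0  (bit 0 = 0)
bits b7..b0 = 11010010 = 210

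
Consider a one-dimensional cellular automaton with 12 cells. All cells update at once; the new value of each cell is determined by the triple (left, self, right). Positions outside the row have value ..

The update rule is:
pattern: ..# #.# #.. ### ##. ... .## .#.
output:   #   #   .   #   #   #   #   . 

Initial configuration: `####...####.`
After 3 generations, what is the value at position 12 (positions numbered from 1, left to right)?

.

####.######.
###########.
###########.
position 12 holds .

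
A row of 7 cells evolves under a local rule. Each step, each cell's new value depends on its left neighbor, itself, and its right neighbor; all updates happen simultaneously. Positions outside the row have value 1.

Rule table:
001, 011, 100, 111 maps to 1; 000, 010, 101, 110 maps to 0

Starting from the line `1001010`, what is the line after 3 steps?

0000111

0110000
0101001
0000111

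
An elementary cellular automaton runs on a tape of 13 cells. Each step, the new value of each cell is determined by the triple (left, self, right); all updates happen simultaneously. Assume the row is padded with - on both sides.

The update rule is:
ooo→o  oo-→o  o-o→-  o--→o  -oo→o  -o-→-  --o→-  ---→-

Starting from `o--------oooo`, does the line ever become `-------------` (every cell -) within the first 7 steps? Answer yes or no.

no

-o-------oooo
--o------oooo
---o-----oooo
----o----oooo
-----o---oooo
------o--oooo
-------o-oooo
step 7 is -------o-oooo, still not uniform -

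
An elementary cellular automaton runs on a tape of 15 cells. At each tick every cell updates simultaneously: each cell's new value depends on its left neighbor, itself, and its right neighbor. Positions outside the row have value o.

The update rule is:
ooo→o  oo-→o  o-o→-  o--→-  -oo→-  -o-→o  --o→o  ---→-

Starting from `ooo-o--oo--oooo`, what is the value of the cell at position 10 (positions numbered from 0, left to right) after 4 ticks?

o

ooo-o-o-o-o-ooo
ooo-o-o-o-o--oo
ooo-o-o-o-o-o-o
ooo-o-o-o-o-o--
position 10 holds o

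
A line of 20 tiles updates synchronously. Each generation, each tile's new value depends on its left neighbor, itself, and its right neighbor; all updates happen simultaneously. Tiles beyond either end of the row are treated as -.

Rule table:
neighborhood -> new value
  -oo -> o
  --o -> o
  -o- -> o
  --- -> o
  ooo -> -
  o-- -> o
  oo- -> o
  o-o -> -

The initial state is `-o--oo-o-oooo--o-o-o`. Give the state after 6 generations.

oooooo-o-o--oooo-o-o
o----o-o-oooo--o-o-o
oooooo-o-o--oooo-o-o  (repeats generation 1; period 2)
generation 6: o----o-o-oooo--o-o-o

o----o-o-oooo--o-o-o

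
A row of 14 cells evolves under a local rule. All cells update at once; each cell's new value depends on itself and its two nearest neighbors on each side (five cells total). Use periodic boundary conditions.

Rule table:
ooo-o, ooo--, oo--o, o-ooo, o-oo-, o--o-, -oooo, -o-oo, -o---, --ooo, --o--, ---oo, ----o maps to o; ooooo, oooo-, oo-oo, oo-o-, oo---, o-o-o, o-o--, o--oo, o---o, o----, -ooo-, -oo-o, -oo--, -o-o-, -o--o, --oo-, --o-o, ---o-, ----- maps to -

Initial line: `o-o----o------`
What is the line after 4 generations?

o--oo---oo----

---o-o-oo---o-
-o----oo----oo
--o-oo----oo--
o--oo---oo----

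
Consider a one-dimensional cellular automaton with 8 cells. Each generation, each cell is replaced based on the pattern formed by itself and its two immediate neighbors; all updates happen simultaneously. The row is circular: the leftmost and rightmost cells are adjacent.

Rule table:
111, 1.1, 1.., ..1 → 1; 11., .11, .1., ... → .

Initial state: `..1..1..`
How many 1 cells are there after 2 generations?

4

.1.11.1.
1.1..1.1
count of 1: 4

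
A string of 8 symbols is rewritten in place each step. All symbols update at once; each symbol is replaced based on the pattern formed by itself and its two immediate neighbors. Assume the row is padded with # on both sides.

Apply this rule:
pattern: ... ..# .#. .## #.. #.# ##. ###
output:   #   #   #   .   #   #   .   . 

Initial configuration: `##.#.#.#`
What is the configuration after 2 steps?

step 1: ..#####.
step 2: ##.....#

##.....#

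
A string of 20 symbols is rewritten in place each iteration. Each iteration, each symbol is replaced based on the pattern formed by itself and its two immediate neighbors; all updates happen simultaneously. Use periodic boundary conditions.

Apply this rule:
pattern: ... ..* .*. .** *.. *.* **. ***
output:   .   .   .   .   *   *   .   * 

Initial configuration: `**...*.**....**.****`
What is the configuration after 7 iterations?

.*..*.*.*...*..*....

*.*...*..*.....*.***
.*.*...*..*.....*.**
*.*.*...*..*.....*..
.*.*.*...*..*.....*.
..*.*.*...*..*.....*
*..*.*.*...*..*.....
.*..*.*.*...*..*....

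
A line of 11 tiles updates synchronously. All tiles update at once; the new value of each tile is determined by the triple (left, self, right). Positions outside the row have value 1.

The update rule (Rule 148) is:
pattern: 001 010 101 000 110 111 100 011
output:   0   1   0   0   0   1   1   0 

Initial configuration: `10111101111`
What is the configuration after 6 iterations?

00011000111
10000100011
01000110001
01100001000
00010001100
10011000010

10011000010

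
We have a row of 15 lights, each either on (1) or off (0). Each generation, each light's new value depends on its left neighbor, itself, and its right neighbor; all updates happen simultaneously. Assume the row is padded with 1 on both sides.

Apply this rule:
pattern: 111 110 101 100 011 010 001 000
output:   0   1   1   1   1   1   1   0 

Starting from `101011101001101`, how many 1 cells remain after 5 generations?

111110111111111
000011100000000
100110110000001
111111111000011
000000001100110
count of 1: 4

4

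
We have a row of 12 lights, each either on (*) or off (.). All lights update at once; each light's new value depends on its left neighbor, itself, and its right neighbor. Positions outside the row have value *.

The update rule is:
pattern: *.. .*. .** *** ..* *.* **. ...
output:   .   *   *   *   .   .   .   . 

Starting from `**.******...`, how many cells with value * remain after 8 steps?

1

*..*****....
...****.....
...***......
...**.......
...*........
...*........  (fixed point — unchanged through step 8)
count of *: 1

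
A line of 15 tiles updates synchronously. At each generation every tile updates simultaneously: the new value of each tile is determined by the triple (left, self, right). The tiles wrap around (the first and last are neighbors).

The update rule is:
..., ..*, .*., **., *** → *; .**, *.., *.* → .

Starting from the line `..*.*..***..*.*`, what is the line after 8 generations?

..*.*.*..*..*.*

generation 1: .**.*.*.**.**.*
generation 2: ..*.*.*..*..*.*
generation 3: .**.*.*.**.**.*  (repeats generation 1; period 2)
generation 8: ..*.*.*..*..*.*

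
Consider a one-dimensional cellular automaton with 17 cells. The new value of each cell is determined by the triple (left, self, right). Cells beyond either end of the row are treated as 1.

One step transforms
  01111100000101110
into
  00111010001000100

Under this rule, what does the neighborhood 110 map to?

0

At position 5 the neighborhood is 110; the next row has 0 there.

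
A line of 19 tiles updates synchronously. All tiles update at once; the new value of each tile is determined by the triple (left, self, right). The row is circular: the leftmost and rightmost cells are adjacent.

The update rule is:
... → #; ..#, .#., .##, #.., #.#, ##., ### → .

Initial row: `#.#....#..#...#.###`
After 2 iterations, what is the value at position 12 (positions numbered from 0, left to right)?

.

iteration 1: ....##......#......
iteration 2: ###....####...#####
position 12 holds .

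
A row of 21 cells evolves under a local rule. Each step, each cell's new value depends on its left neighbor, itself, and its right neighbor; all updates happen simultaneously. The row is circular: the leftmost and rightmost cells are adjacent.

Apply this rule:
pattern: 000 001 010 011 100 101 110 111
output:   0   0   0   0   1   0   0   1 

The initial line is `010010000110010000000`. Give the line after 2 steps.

001001000001001000000
000100100000100100000

000100100000100100000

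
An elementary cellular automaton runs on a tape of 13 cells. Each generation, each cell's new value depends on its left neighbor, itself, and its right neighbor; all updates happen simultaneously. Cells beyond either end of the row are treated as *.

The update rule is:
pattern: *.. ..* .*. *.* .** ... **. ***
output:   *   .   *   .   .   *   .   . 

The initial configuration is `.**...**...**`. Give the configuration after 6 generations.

...**...****.

generation 1: ...**...**...
generation 2: **...**...**.
generation 3: ..**...**....
generation 4: *...**...***.
generation 5: .**...**.....
generation 6: ...**...****.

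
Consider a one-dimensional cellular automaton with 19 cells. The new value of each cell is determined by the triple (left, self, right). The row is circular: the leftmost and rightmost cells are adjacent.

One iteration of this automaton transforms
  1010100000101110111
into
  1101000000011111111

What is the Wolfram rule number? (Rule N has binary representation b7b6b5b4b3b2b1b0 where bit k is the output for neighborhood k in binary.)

232

position 13: 111 → 1  (bit 7 = 1)
position 0: 110 → 1  (bit 6 = 1)
position 1: 101 → 1  (bit 5 = 1)
position 5: 100 → 0  (bit 4 = 0)
position 12: 011 → 1  (bit 3 = 1)
position 2: 010 → 0  (bit 2 = 0)
position 9: 001 → 0  (bit 1 = 0)
position 6: 000 → 0  (bit 0 = 0)
bits b7..b0 = 11101000 = 232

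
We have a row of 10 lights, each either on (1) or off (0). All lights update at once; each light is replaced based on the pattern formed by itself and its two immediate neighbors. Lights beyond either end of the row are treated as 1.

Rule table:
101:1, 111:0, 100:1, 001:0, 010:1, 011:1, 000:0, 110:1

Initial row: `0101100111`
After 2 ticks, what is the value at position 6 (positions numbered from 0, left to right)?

1111110100
0000011110
position 6 holds 1

1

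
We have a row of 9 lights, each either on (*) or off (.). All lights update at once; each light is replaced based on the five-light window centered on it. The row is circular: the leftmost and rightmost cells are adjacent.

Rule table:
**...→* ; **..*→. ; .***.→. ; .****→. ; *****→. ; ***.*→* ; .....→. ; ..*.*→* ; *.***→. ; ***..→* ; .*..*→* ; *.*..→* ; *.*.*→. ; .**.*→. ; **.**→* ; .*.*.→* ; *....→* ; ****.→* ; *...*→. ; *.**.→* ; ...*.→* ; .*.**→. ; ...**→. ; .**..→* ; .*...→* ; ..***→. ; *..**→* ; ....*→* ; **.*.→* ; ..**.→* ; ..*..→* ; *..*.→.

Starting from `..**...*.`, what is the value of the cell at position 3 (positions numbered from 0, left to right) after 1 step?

step 1: ..***.***
position 3 holds *

*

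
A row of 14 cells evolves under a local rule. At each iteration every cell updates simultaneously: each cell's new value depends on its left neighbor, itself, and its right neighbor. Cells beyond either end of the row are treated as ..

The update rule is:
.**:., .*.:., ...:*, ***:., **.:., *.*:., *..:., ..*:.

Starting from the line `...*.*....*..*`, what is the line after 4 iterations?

iteration 1: **.....**.....
iteration 2: ...***....****
iteration 3: **.....**.....  (repeats iteration 1; period 2)
iteration 4: ...***....****

...***....****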